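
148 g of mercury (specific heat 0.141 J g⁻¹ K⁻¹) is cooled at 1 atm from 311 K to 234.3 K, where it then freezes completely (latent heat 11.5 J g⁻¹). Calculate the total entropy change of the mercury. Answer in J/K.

Cooling step: ΔS₁ = m c ln(T_tr/T_i) = 148 × 0.141 × ln(234.3/311) = -5.91 J/K.
Phase change: ΔS₂ = −mL/T_tr = −148 × 11.5 / 234.3 = -7.264 J/K.
ΔS_total = (-5.91) + (-7.264) = -13.2 J/K.

ΔS = -13.2 J/K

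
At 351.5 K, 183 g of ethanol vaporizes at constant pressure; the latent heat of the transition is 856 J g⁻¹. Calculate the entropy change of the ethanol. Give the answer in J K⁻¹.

ΔS = 446 J/K

Heat absorbed by the substance: Q = mL = 183 × 856 = 156648 J.
At constant T, ΔS = Q_rev/T = 156648 / 351.5 = 446 J/K.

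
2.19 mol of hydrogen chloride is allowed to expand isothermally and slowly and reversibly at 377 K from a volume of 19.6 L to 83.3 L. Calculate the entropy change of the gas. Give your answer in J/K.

ΔS_gas = 26.3 J/K

For an isothermal ideal gas ΔS_gas = nR ln(V₂/V₁) = 2.19 × 8.314 × ln(83.3/19.6) = 26.3 J/K.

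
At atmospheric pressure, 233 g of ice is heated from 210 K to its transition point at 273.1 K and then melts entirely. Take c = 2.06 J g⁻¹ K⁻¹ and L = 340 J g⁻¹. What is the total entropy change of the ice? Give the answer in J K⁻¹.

ΔS = 416 J/K

Warming step: ΔS₁ = m c ln(T_tr/T_i) = 233 × 2.06 × ln(273.1/210) = 126.1 J/K.
Phase change: ΔS₂ = +mL/T_tr = 233 × 340 / 273.1 = 290.1 J/K.
ΔS_total = (126.1) + (290.1) = 416 J/K.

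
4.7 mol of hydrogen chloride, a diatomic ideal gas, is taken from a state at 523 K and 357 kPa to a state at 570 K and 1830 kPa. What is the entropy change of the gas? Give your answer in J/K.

ΔS = -52.1 J/K

ΔS = nC_p ln(T₂/T₁) − nR ln(P₂/P₁), with C_p = 7R/2 = 29.1 J mol⁻¹ K⁻¹ for a diatomic ideal gas.
ΔS = 4.7 × [29.1 × ln(570/523) − 8.314 × ln(1830/357)] = -52.1 J/K.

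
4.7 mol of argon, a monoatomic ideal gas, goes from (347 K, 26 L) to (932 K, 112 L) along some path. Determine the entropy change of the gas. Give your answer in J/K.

Entropy is a state function: ΔS = nC_V ln(T₂/T₁) + nR ln(V₂/V₁), with C_V = 3R/2 = 12.47 J mol⁻¹ K⁻¹ for a monoatomic ideal gas.
ΔS = 4.7 × [12.47 × ln(932/347) + 8.314 × ln(112/26)] = 115 J/K.

ΔS = 115 J/K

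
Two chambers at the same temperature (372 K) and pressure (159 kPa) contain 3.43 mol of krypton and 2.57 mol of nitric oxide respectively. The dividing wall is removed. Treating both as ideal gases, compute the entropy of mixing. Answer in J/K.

Mole fractions: x_A = 3.43/6 = 0.572, x_B = 0.428.
ΔS_mix = −R(n_A ln x_A + n_B ln x_B) = −8.314 × (3.43 ln 0.572 + 2.57 ln 0.428) = 34.1 J/K.

ΔS_mix = 34.1 J/K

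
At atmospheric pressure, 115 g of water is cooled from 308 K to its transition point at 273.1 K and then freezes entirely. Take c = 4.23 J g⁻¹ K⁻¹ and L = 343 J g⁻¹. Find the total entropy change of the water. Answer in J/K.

Cooling step: ΔS₁ = m c ln(T_tr/T_i) = 115 × 4.23 × ln(273.1/308) = -58.5 J/K.
Phase change: ΔS₂ = −mL/T_tr = −115 × 343 / 273.1 = -144.4 J/K.
ΔS_total = (-58.5) + (-144.4) = -203 J/K.

ΔS = -203 J/K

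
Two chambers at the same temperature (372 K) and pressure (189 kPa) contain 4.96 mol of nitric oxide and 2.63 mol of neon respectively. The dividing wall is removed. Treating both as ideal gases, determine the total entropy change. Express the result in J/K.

ΔS_mix = 40.7 J/K

Mole fractions: x_A = 4.96/7.59 = 0.653, x_B = 0.347.
ΔS_mix = −R(n_A ln x_A + n_B ln x_B) = −8.314 × (4.96 ln 0.653 + 2.63 ln 0.347) = 40.7 J/K.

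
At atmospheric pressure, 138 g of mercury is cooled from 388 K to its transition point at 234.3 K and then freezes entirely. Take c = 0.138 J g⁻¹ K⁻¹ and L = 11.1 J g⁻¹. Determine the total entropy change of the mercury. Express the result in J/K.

ΔS = -16.1 J/K

Cooling step: ΔS₁ = m c ln(T_tr/T_i) = 138 × 0.138 × ln(234.3/388) = -9.606 J/K.
Phase change: ΔS₂ = −mL/T_tr = −138 × 11.1 / 234.3 = -6.538 J/K.
ΔS_total = (-9.606) + (-6.538) = -16.1 J/K.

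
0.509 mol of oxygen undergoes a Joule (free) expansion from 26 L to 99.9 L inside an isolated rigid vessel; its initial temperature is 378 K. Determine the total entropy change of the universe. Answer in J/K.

No heat is exchanged and no work is done, so the ideal-gas temperature stays constant.
Entropy is a state function; using a reversible isothermal path, ΔS_gas = nR ln(V₂/V₁) = 0.509 × 8.314 × ln(99.9/26) = 5.7 J/K.
The insulated surroundings exchange no heat, so ΔS_surr = 0 and ΔS_universe = ΔS_gas.

ΔS_universe = 5.7 J/K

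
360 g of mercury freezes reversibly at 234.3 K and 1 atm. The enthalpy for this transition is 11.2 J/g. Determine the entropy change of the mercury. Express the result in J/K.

Heat released by the substance: Q = −mL = −360 × 11.2 = −4032 J.
At constant T, ΔS = Q_rev/T = −4032 / 234.3 = -17.2 J/K.

ΔS = -17.2 J/K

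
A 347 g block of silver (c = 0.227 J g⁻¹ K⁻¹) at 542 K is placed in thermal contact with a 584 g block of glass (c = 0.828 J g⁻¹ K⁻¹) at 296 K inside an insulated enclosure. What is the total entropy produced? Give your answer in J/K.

ΔS_total = 14.3 J/K

Energy balance: T_f = (m₁c₁T₁ + m₂c₂T₂)/(m₁c₁ + m₂c₂) = 330.46 K.
ΔS₁ = m₁c₁ ln(T_f/T₁) = 78.769 × ln(330.46/542) = -38.97 J/K.
ΔS₂ = m₂c₂ ln(T_f/T₂) = 483.552 × ln(330.46/296) = 53.25 J/K.
ΔS_total = -38.97 + 53.25 = 14.3 J/K.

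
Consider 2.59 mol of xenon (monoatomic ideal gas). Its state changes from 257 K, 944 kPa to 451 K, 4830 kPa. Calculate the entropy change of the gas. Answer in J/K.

ΔS = -4.88 J/K

ΔS = nC_p ln(T₂/T₁) − nR ln(P₂/P₁), with C_p = 5R/2 = 20.79 J mol⁻¹ K⁻¹ for a monoatomic ideal gas.
ΔS = 2.59 × [20.79 × ln(451/257) − 8.314 × ln(4830/944)] = -4.88 J/K.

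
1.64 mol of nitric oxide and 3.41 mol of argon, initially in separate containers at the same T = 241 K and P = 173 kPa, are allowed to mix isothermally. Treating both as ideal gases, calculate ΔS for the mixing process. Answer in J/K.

Mole fractions: x_A = 1.64/5.05 = 0.325, x_B = 0.675.
ΔS_mix = −R(n_A ln x_A + n_B ln x_B) = −8.314 × (1.64 ln 0.325 + 3.41 ln 0.675) = 26.5 J/K.

ΔS_mix = 26.5 J/K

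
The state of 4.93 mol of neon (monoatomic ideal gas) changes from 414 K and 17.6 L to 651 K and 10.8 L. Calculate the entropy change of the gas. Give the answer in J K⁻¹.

ΔS = 7.81 J/K

Entropy is a state function: ΔS = nC_V ln(T₂/T₁) + nR ln(V₂/V₁), with C_V = 3R/2 = 12.47 J mol⁻¹ K⁻¹ for a monoatomic ideal gas.
ΔS = 4.93 × [12.47 × ln(651/414) + 8.314 × ln(10.8/17.6)] = 7.81 J/K.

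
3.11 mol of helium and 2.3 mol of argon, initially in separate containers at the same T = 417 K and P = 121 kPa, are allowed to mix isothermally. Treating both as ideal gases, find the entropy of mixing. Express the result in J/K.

ΔS_mix = 30.7 J/K

Mole fractions: x_A = 3.11/5.41 = 0.575, x_B = 0.425.
ΔS_mix = −R(n_A ln x_A + n_B ln x_B) = −8.314 × (3.11 ln 0.575 + 2.3 ln 0.425) = 30.7 J/K.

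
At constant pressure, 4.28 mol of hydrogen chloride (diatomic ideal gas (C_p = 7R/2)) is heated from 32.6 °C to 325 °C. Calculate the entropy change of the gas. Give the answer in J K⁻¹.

In kelvin: T₁ = 305.75 K, T₂ = 598.15 K. At constant pressure, ΔS = nC_p ln(T₂/T₁) with C_p = 7R/2 = 29.1 J mol⁻¹ K⁻¹.
ΔS = 4.28 × 29.1 × ln(598.15/305.75) = 83.6 J/K.

ΔS = 83.6 J/K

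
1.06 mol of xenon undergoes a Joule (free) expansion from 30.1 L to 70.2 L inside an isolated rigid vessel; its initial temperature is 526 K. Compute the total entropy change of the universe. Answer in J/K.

No heat is exchanged and no work is done, so the ideal-gas temperature stays constant.
Entropy is a state function; using a reversible isothermal path, ΔS_gas = nR ln(V₂/V₁) = 1.06 × 8.314 × ln(70.2/30.1) = 7.46 J/K.
The insulated surroundings exchange no heat, so ΔS_surr = 0 and ΔS_universe = ΔS_gas.

ΔS_universe = 7.46 J/K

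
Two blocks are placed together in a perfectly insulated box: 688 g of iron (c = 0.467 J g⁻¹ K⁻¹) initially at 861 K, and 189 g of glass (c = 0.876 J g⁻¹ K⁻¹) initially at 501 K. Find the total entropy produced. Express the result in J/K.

Energy balance: T_f = (m₁c₁T₁ + m₂c₂T₂)/(m₁c₁ + m₂c₂) = 738.58 K.
ΔS₁ = m₁c₁ ln(T_f/T₁) = 321.296 × ln(738.58/861) = -49.28 J/K.
ΔS₂ = m₂c₂ ln(T_f/T₂) = 165.564 × ln(738.58/501) = 64.26 J/K.
ΔS_total = -49.28 + 64.26 = 15 J/K.

ΔS_total = 15 J/K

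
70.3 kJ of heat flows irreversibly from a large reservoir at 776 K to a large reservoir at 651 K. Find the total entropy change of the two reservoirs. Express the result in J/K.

ΔS_total = 17.4 J/K

ΔS_hot = −Q/T_H = −70300/776 = -90.59 J/K and ΔS_cold = +Q/T_C = 70300/651 = 108 J/K.
ΔS_total = -90.59 + 108 = 17.4 J/K, positive as the second law requires.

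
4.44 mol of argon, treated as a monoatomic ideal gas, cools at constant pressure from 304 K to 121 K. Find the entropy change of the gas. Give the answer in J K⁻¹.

ΔS = -85 J/K

At constant pressure, ΔS = nC_p ln(T₂/T₁) with C_p = 5R/2 = 20.79 J mol⁻¹ K⁻¹.
ΔS = 4.44 × 20.79 × ln(121/304) = -85 J/K.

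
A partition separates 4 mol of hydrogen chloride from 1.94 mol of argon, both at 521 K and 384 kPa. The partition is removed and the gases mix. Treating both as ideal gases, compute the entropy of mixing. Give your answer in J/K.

Mole fractions: x_A = 4/5.94 = 0.673, x_B = 0.327.
ΔS_mix = −R(n_A ln x_A + n_B ln x_B) = −8.314 × (4 ln 0.673 + 1.94 ln 0.327) = 31.2 J/K.

ΔS_mix = 31.2 J/K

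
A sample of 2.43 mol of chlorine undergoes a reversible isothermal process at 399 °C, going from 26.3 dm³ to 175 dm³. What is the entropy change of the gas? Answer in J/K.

ΔS_gas = 38.3 J/K

For an isothermal ideal gas ΔS_gas = nR ln(V₂/V₁) = 2.43 × 8.314 × ln(175/26.3) = 38.3 J/K.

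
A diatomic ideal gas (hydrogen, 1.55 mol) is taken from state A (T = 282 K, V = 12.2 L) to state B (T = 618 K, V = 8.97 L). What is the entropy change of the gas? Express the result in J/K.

ΔS = 21.3 J/K

Entropy is a state function: ΔS = nC_V ln(T₂/T₁) + nR ln(V₂/V₁), with C_V = 5R/2 = 20.79 J mol⁻¹ K⁻¹ for a diatomic ideal gas.
ΔS = 1.55 × [20.79 × ln(618/282) + 8.314 × ln(8.97/12.2)] = 21.3 J/K.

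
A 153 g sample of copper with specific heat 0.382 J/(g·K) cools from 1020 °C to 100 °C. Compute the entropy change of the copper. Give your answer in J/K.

In kelvin: T₁ = 1293.15 K, T₂ = 373.15 K. ΔS = ∫dQ_rev/T = m c ln(T₂/T₁) = 153 × 0.382 × ln(373.15/1293.15) = -72.6 J/K.

ΔS = -72.6 J/K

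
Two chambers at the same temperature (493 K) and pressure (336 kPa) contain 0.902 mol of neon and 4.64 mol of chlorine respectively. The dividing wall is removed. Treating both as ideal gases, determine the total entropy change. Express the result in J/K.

Mole fractions: x_A = 0.902/5.54 = 0.163, x_B = 0.837.
ΔS_mix = −R(n_A ln x_A + n_B ln x_B) = −8.314 × (0.902 ln 0.163 + 4.64 ln 0.837) = 20.5 J/K.

ΔS_mix = 20.5 J/K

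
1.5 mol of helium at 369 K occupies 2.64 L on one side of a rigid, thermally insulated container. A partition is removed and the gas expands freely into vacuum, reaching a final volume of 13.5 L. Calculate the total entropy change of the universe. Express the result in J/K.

No heat is exchanged and no work is done, so the ideal-gas temperature stays constant.
Entropy is a state function; using a reversible isothermal path, ΔS_gas = nR ln(V₂/V₁) = 1.5 × 8.314 × ln(13.5/2.64) = 20.4 J/K.
The insulated surroundings exchange no heat, so ΔS_surr = 0 and ΔS_universe = ΔS_gas.

ΔS_universe = 20.4 J/K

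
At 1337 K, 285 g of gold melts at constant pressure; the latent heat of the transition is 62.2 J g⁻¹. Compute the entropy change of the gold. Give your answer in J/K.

ΔS = 13.3 J/K

Heat absorbed by the substance: Q = mL = 285 × 62.2 = 17727 J.
At constant T, ΔS = Q_rev/T = 17727 / 1337 = 13.3 J/K.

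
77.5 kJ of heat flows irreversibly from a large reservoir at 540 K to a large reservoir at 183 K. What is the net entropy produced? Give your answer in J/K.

ΔS_hot = −Q/T_H = −77500/540 = -143.5 J/K and ΔS_cold = +Q/T_C = 77500/183 = 423.5 J/K.
ΔS_total = -143.5 + 423.5 = 280 J/K, positive as the second law requires.

ΔS_total = 280 J/K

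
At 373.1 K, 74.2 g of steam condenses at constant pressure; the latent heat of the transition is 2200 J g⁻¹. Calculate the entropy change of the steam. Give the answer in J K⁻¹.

ΔS = -438 J/K

Heat released by the substance: Q = −mL = −74.2 × 2200 = −163240 J.
At constant T, ΔS = Q_rev/T = −163240 / 373.1 = -438 J/K.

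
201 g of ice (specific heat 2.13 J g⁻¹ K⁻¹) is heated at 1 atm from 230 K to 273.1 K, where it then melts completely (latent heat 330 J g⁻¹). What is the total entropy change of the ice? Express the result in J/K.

Warming step: ΔS₁ = m c ln(T_tr/T_i) = 201 × 2.13 × ln(273.1/230) = 73.54 J/K.
Phase change: ΔS₂ = +mL/T_tr = 201 × 330 / 273.1 = 242.9 J/K.
ΔS_total = (73.54) + (242.9) = 316 J/K.

ΔS = 316 J/K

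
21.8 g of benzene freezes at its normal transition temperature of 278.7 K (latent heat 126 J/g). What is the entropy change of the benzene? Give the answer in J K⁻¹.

ΔS = -9.86 J/K

Heat released by the substance: Q = −mL = −21.8 × 126 = −2746.8 J.
At constant T, ΔS = Q_rev/T = −2746.8 / 278.7 = -9.86 J/K.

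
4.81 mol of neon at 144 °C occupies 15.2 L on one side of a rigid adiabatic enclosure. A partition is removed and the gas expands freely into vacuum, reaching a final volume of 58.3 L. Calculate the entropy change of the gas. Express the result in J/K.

For an ideal gas in free expansion Q = 0 and W = 0, so T is unchanged.
Entropy is a state function; using a reversible isothermal path, ΔS_gas = nR ln(V₂/V₁) = 4.81 × 8.314 × ln(58.3/15.2) = 53.8 J/K.

ΔS_gas = 53.8 J/K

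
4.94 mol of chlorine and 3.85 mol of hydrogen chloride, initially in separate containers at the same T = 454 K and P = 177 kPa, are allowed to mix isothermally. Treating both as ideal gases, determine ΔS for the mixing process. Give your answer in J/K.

ΔS_mix = 50.1 J/K

Mole fractions: x_A = 4.94/8.79 = 0.562, x_B = 0.438.
ΔS_mix = −R(n_A ln x_A + n_B ln x_B) = −8.314 × (4.94 ln 0.562 + 3.85 ln 0.438) = 50.1 J/K.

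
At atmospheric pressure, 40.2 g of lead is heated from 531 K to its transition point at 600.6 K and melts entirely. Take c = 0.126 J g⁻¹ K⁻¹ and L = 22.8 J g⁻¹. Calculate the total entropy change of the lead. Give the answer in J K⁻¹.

ΔS = 2.15 J/K

Warming step: ΔS₁ = m c ln(T_tr/T_i) = 40.2 × 0.126 × ln(600.6/531) = 0.6239 J/K.
Phase change: ΔS₂ = +mL/T_tr = 40.2 × 22.8 / 600.6 = 1.526 J/K.
ΔS_total = (0.6239) + (1.526) = 2.15 J/K.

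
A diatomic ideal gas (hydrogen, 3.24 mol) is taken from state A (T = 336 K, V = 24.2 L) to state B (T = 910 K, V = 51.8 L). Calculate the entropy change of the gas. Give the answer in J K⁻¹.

ΔS = 87.6 J/K

Entropy is a state function: ΔS = nC_V ln(T₂/T₁) + nR ln(V₂/V₁), with C_V = 5R/2 = 20.79 J mol⁻¹ K⁻¹ for a diatomic ideal gas.
ΔS = 3.24 × [20.79 × ln(910/336) + 8.314 × ln(51.8/24.2)] = 87.6 J/K.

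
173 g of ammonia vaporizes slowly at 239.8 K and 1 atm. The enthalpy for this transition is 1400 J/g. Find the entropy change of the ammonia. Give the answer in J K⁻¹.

ΔS = 1010 J/K

Heat absorbed by the substance: Q = mL = 173 × 1400 = 242200 J.
At constant T, ΔS = Q_rev/T = 242200 / 239.8 = 1010 J/K.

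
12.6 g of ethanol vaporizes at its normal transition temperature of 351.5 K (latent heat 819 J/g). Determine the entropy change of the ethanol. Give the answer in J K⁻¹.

Heat absorbed by the substance: Q = mL = 12.6 × 819 = 10319.4 J.
At constant T, ΔS = Q_rev/T = 10319.4 / 351.5 = 29.4 J/K.

ΔS = 29.4 J/K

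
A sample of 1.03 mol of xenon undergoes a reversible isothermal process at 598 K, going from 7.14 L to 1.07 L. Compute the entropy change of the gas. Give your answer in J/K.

ΔS_gas = -16.3 J/K

For an isothermal ideal gas ΔS_gas = nR ln(V₂/V₁) = 1.03 × 8.314 × ln(1.07/7.14) = -16.3 J/K.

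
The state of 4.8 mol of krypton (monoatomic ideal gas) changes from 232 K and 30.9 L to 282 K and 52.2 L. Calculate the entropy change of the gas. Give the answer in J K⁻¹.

ΔS = 32.6 J/K

Entropy is a state function: ΔS = nC_V ln(T₂/T₁) + nR ln(V₂/V₁), with C_V = 3R/2 = 12.47 J mol⁻¹ K⁻¹ for a monoatomic ideal gas.
ΔS = 4.8 × [12.47 × ln(282/232) + 8.314 × ln(52.2/30.9)] = 32.6 J/K.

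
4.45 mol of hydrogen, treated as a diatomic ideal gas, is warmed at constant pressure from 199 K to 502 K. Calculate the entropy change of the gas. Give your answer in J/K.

At constant pressure, ΔS = nC_p ln(T₂/T₁) with C_p = 7R/2 = 29.1 J mol⁻¹ K⁻¹.
ΔS = 4.45 × 29.1 × ln(502/199) = 120 J/K.

ΔS = 120 J/K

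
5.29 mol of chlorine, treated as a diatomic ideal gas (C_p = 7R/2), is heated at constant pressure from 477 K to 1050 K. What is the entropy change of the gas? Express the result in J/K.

At constant pressure, ΔS = nC_p ln(T₂/T₁) with C_p = 7R/2 = 29.1 J mol⁻¹ K⁻¹.
ΔS = 5.29 × 29.1 × ln(1050/477) = 121 J/K.

ΔS = 121 J/K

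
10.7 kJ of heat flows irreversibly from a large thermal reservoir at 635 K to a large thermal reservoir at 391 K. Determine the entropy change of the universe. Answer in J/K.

ΔS_hot = −Q/T_H = −10700/635 = -16.85 J/K and ΔS_cold = +Q/T_C = 10700/391 = 27.37 J/K.
ΔS_total = -16.85 + 27.37 = 10.5 J/K, positive as the second law requires.

ΔS_total = 10.5 J/K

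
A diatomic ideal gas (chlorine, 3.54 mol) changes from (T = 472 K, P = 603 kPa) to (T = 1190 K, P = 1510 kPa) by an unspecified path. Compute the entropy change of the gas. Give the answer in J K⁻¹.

ΔS = 68.2 J/K

ΔS = nC_p ln(T₂/T₁) − nR ln(P₂/P₁), with C_p = 7R/2 = 29.1 J mol⁻¹ K⁻¹ for a diatomic ideal gas.
ΔS = 3.54 × [29.1 × ln(1190/472) − 8.314 × ln(1510/603)] = 68.2 J/K.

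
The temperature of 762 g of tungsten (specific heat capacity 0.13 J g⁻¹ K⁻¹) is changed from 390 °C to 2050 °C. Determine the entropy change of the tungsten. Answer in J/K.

In kelvin: T₁ = 663.15 K, T₂ = 2323.15 K. ΔS = ∫dQ_rev/T = m c ln(T₂/T₁) = 762 × 0.13 × ln(2323.15/663.15) = 124 J/K.

ΔS = 124 J/K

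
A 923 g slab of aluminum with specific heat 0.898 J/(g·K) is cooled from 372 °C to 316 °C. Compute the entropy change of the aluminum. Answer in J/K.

In kelvin: T₁ = 645.15 K, T₂ = 589.15 K. ΔS = ∫dQ_rev/T = m c ln(T₂/T₁) = 923 × 0.898 × ln(589.15/645.15) = -75.3 J/K.

ΔS = -75.3 J/K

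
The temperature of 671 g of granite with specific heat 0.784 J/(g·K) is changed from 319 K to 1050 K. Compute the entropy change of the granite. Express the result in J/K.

ΔS = ∫dQ_rev/T = m c ln(T₂/T₁) = 671 × 0.784 × ln(1050/319) = 627 J/K.

ΔS = 627 J/K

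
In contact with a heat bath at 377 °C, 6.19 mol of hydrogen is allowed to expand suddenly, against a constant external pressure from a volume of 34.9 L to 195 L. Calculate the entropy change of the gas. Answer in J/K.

ΔS_gas = 88.5 J/K

Entropy is a state function, so ΔS_gas depends only on the end states.
For an isothermal ideal gas ΔS_gas = nR ln(V₂/V₁) = 6.19 × 8.314 × ln(195/34.9) = 88.5 J/K.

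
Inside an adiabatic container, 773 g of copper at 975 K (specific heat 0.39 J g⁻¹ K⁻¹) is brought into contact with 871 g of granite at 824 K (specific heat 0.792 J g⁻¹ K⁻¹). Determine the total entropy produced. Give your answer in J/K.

Energy balance: T_f = (m₁c₁T₁ + m₂c₂T₂)/(m₁c₁ + m₂c₂) = 869.92 K.
ΔS₁ = m₁c₁ ln(T_f/T₁) = 301.47 × ln(869.92/975) = -34.38 J/K.
ΔS₂ = m₂c₂ ln(T_f/T₂) = 689.832 × ln(869.92/824) = 37.41 J/K.
ΔS_total = -34.38 + 37.41 = 3.03 J/K.

ΔS_total = 3.03 J/K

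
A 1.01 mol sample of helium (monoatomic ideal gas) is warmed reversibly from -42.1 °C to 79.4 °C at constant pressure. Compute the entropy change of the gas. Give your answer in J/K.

ΔS = 8.87 J/K

In kelvin: T₁ = 231.05 K, T₂ = 352.55 K. At constant pressure, ΔS = nC_p ln(T₂/T₁) with C_p = 5R/2 = 20.79 J mol⁻¹ K⁻¹.
ΔS = 1.01 × 20.79 × ln(352.55/231.05) = 8.87 J/K.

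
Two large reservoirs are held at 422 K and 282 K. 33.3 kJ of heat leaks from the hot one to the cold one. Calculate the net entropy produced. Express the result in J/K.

ΔS_total = 39.2 J/K

ΔS_hot = −Q/T_H = −33300/422 = -78.91 J/K and ΔS_cold = +Q/T_C = 33300/282 = 118.1 J/K.
ΔS_total = -78.91 + 118.1 = 39.2 J/K, positive as the second law requires.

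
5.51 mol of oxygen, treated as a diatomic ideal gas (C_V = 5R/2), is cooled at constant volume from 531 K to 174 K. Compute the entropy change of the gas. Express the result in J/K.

At constant volume, ΔS = nC_V ln(T₂/T₁) with C_V = 5R/2 = 20.79 J mol⁻¹ K⁻¹.
ΔS = 5.51 × 20.79 × ln(174/531) = -128 J/K.

ΔS = -128 J/K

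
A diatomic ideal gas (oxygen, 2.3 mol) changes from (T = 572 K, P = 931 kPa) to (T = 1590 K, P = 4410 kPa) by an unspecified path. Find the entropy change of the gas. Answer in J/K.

ΔS = nC_p ln(T₂/T₁) − nR ln(P₂/P₁), with C_p = 7R/2 = 29.1 J mol⁻¹ K⁻¹ for a diatomic ideal gas.
ΔS = 2.3 × [29.1 × ln(1590/572) − 8.314 × ln(4410/931)] = 38.7 J/K.

ΔS = 38.7 J/K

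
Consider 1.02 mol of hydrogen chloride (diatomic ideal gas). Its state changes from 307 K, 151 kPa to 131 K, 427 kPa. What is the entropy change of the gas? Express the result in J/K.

ΔS = nC_p ln(T₂/T₁) − nR ln(P₂/P₁), with C_p = 7R/2 = 29.1 J mol⁻¹ K⁻¹ for a diatomic ideal gas.
ΔS = 1.02 × [29.1 × ln(131/307) − 8.314 × ln(427/151)] = -34.1 J/K.

ΔS = -34.1 J/K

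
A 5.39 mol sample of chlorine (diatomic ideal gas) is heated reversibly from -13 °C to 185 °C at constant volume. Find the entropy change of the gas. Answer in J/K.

In kelvin: T₁ = 260.15 K, T₂ = 458.15 K. At constant volume, ΔS = nC_V ln(T₂/T₁) with C_V = 5R/2 = 20.79 J mol⁻¹ K⁻¹.
ΔS = 5.39 × 20.79 × ln(458.15/260.15) = 63.4 J/K.

ΔS = 63.4 J/K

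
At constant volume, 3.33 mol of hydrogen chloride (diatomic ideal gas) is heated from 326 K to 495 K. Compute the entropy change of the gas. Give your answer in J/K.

ΔS = 28.9 J/K

At constant volume, ΔS = nC_V ln(T₂/T₁) with C_V = 5R/2 = 20.79 J mol⁻¹ K⁻¹.
ΔS = 3.33 × 20.79 × ln(495/326) = 28.9 J/K.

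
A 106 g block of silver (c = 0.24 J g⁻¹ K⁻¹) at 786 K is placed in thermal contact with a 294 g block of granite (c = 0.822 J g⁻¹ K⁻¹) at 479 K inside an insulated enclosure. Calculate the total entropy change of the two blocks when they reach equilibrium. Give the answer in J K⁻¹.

ΔS_total = 3.23 J/K

Energy balance: T_f = (m₁c₁T₁ + m₂c₂T₂)/(m₁c₁ + m₂c₂) = 508.24 K.
ΔS₁ = m₁c₁ ln(T_f/T₁) = 25.44 × ln(508.24/786) = -11.09 J/K.
ΔS₂ = m₂c₂ ln(T_f/T₂) = 241.668 × ln(508.24/479) = 14.32 J/K.
ΔS_total = -11.09 + 14.32 = 3.23 J/K.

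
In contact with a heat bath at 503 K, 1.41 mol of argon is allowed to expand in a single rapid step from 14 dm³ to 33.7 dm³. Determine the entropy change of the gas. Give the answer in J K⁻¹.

ΔS_gas = 10.3 J/K

Entropy is a state function, so ΔS_gas depends only on the end states.
For an isothermal ideal gas ΔS_gas = nR ln(V₂/V₁) = 1.41 × 8.314 × ln(33.7/14) = 10.3 J/K.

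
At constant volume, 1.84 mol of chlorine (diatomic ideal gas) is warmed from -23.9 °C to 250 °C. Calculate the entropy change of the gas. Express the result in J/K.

ΔS = 28.4 J/K

In kelvin: T₁ = 249.25 K, T₂ = 523.15 K. At constant volume, ΔS = nC_V ln(T₂/T₁) with C_V = 5R/2 = 20.79 J mol⁻¹ K⁻¹.
ΔS = 1.84 × 20.79 × ln(523.15/249.25) = 28.4 J/K.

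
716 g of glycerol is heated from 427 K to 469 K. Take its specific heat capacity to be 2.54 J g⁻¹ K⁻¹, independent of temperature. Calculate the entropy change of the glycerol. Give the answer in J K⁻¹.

ΔS = ∫dQ_rev/T = m c ln(T₂/T₁) = 716 × 2.54 × ln(469/427) = 171 J/K.

ΔS = 171 J/K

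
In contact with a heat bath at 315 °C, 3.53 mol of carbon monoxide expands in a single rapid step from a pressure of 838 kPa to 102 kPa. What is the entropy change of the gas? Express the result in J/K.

ΔS_gas = 61.8 J/K

Entropy is a state function, so ΔS_gas depends only on the end states.
For an isothermal ideal gas ΔS_gas = nR ln(P₁/P₂) = 3.53 × 8.314 × ln(838/102) = 61.8 J/K.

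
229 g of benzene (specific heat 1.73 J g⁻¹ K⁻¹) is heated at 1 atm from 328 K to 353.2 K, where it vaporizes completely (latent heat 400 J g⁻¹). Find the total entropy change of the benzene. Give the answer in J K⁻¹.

ΔS = 289 J/K

Warming step: ΔS₁ = m c ln(T_tr/T_i) = 229 × 1.73 × ln(353.2/328) = 29.32 J/K.
Phase change: ΔS₂ = +mL/T_tr = 229 × 400 / 353.2 = 259.3 J/K.
ΔS_total = (29.32) + (259.3) = 289 J/K.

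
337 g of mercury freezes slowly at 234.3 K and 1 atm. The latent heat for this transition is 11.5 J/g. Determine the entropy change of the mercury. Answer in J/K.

Heat released by the substance: Q = −mL = −337 × 11.5 = −3875.5 J.
At constant T, ΔS = Q_rev/T = −3875.5 / 234.3 = -16.5 J/K.

ΔS = -16.5 J/K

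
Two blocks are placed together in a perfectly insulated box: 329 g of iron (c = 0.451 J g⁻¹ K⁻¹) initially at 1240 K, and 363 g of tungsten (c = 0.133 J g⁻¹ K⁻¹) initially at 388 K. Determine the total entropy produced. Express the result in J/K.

ΔS_total = 19.8 J/K

Energy balance: T_f = (m₁c₁T₁ + m₂c₂T₂)/(m₁c₁ + m₂c₂) = 1030.8 K.
ΔS₁ = m₁c₁ ln(T_f/T₁) = 148.379 × ln(1030.8/1240) = -27.41 J/K.
ΔS₂ = m₂c₂ ln(T_f/T₂) = 48.279 × ln(1030.8/388) = 47.17 J/K.
ΔS_total = -27.41 + 47.17 = 19.8 J/K.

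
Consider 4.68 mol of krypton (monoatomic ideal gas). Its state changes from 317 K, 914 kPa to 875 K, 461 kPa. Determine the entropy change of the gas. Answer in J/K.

ΔS = 125 J/K

ΔS = nC_p ln(T₂/T₁) − nR ln(P₂/P₁), with C_p = 5R/2 = 20.79 J mol⁻¹ K⁻¹ for a monoatomic ideal gas.
ΔS = 4.68 × [20.79 × ln(875/317) − 8.314 × ln(461/914)] = 125 J/K.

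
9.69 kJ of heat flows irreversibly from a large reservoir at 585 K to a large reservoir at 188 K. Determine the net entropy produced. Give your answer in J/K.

ΔS_hot = −Q/T_H = −9690/585 = -16.56 J/K and ΔS_cold = +Q/T_C = 9690/188 = 51.54 J/K.
ΔS_total = -16.56 + 51.54 = 35 J/K, positive as the second law requires.

ΔS_total = 35 J/K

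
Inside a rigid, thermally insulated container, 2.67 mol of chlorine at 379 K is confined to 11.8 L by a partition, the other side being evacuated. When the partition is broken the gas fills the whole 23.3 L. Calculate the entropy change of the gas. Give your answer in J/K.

For an ideal gas in free expansion Q = 0 and W = 0, so T is unchanged.
Entropy is a state function; using a reversible isothermal path, ΔS_gas = nR ln(V₂/V₁) = 2.67 × 8.314 × ln(23.3/11.8) = 15.1 J/K.

ΔS_gas = 15.1 J/K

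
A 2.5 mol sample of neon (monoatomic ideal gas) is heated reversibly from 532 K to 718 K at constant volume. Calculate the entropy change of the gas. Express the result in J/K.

ΔS = 9.35 J/K

At constant volume, ΔS = nC_V ln(T₂/T₁) with C_V = 3R/2 = 12.47 J mol⁻¹ K⁻¹.
ΔS = 2.5 × 12.47 × ln(718/532) = 9.35 J/K.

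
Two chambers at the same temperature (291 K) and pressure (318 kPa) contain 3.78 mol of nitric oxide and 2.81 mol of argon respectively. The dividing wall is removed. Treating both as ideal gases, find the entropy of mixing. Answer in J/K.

ΔS_mix = 37.4 J/K

Mole fractions: x_A = 3.78/6.59 = 0.574, x_B = 0.426.
ΔS_mix = −R(n_A ln x_A + n_B ln x_B) = −8.314 × (3.78 ln 0.574 + 2.81 ln 0.426) = 37.4 J/K.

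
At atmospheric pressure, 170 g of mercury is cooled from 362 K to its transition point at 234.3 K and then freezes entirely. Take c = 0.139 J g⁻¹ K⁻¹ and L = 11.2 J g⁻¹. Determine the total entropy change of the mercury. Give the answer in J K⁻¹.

Cooling step: ΔS₁ = m c ln(T_tr/T_i) = 170 × 0.139 × ln(234.3/362) = -10.28 J/K.
Phase change: ΔS₂ = −mL/T_tr = −170 × 11.2 / 234.3 = -8.126 J/K.
ΔS_total = (-10.28) + (-8.126) = -18.4 J/K.

ΔS = -18.4 J/K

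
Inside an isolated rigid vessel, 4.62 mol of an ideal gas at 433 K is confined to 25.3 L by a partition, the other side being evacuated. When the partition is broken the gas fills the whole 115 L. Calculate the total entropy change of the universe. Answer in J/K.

ΔS_universe = 58.2 J/K

No heat is exchanged and no work is done, so the ideal-gas temperature stays constant.
Entropy is a state function; using a reversible isothermal path, ΔS_gas = nR ln(V₂/V₁) = 4.62 × 8.314 × ln(115/25.3) = 58.2 J/K.
The insulated surroundings exchange no heat, so ΔS_surr = 0 and ΔS_universe = ΔS_gas.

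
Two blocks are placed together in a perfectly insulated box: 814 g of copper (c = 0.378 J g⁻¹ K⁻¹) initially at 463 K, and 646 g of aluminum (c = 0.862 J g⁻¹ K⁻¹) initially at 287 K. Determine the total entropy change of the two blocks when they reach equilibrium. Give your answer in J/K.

ΔS_total = 23.5 J/K

Energy balance: T_f = (m₁c₁T₁ + m₂c₂T₂)/(m₁c₁ + m₂c₂) = 349.64 K.
ΔS₁ = m₁c₁ ln(T_f/T₁) = 307.692 × ln(349.64/463) = -86.41 J/K.
ΔS₂ = m₂c₂ ln(T_f/T₂) = 556.852 × ln(349.64/287) = 109.9 J/K.
ΔS_total = -86.41 + 109.9 = 23.5 J/K.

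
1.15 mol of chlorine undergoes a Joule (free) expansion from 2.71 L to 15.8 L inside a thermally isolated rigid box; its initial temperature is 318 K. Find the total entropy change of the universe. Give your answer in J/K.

For an ideal gas in free expansion Q = 0 and W = 0, so T is unchanged.
Entropy is a state function; using a reversible isothermal path, ΔS_gas = nR ln(V₂/V₁) = 1.15 × 8.314 × ln(15.8/2.71) = 16.9 J/K.
The insulated surroundings exchange no heat, so ΔS_surr = 0 and ΔS_universe = ΔS_gas.

ΔS_universe = 16.9 J/K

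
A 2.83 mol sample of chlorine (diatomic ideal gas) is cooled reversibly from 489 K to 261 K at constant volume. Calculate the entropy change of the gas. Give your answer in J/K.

At constant volume, ΔS = nC_V ln(T₂/T₁) with C_V = 5R/2 = 20.79 J mol⁻¹ K⁻¹.
ΔS = 2.83 × 20.79 × ln(261/489) = -36.9 J/K.

ΔS = -36.9 J/K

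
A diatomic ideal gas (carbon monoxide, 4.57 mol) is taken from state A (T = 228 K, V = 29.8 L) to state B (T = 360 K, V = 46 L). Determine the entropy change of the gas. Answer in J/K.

Entropy is a state function: ΔS = nC_V ln(T₂/T₁) + nR ln(V₂/V₁), with C_V = 5R/2 = 20.79 J mol⁻¹ K⁻¹ for a diatomic ideal gas.
ΔS = 4.57 × [20.79 × ln(360/228) + 8.314 × ln(46/29.8)] = 59.9 J/K.

ΔS = 59.9 J/K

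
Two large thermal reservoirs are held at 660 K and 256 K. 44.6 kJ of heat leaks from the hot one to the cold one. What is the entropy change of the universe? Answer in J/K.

ΔS_hot = −Q/T_H = −44600/660 = -67.58 J/K and ΔS_cold = +Q/T_C = 44600/256 = 174.2 J/K.
ΔS_total = -67.58 + 174.2 = 107 J/K, positive as the second law requires.

ΔS_total = 107 J/K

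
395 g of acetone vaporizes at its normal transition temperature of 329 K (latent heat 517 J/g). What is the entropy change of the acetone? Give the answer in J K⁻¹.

Heat absorbed by the substance: Q = mL = 395 × 517 = 204215 J.
At constant T, ΔS = Q_rev/T = 204215 / 329 = 621 J/K.

ΔS = 621 J/K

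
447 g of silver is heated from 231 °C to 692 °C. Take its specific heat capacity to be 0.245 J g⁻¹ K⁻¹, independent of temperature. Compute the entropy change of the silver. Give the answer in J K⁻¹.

ΔS = 71.1 J/K

In kelvin: T₁ = 504.15 K, T₂ = 965.15 K. ΔS = ∫dQ_rev/T = m c ln(T₂/T₁) = 447 × 0.245 × ln(965.15/504.15) = 71.1 J/K.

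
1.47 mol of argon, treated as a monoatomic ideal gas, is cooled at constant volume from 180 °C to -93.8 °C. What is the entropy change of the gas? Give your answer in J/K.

ΔS = -17 J/K

In kelvin: T₁ = 453.15 K, T₂ = 179.35 K. At constant volume, ΔS = nC_V ln(T₂/T₁) with C_V = 3R/2 = 12.47 J mol⁻¹ K⁻¹.
ΔS = 1.47 × 12.47 × ln(179.35/453.15) = -17 J/K.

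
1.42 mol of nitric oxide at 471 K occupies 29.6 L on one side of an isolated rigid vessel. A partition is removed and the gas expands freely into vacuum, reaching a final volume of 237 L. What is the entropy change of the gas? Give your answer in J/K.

ΔS_gas = 24.6 J/K

For an ideal gas in free expansion Q = 0 and W = 0, so T is unchanged.
Entropy is a state function; using a reversible isothermal path, ΔS_gas = nR ln(V₂/V₁) = 1.42 × 8.314 × ln(237/29.6) = 24.6 J/K.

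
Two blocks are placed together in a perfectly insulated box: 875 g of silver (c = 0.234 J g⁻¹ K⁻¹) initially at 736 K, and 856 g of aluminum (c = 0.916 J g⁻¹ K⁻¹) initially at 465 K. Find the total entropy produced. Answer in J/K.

Energy balance: T_f = (m₁c₁T₁ + m₂c₂T₂)/(m₁c₁ + m₂c₂) = 521.11 K.
ΔS₁ = m₁c₁ ln(T_f/T₁) = 204.75 × ln(521.11/736) = -70.69 J/K.
ΔS₂ = m₂c₂ ln(T_f/T₂) = 784.096 × ln(521.11/465) = 89.33 J/K.
ΔS_total = -70.69 + 89.33 = 18.6 J/K.

ΔS_total = 18.6 J/K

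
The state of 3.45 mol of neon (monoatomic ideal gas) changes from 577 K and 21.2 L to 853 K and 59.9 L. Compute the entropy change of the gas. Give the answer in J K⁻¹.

Entropy is a state function: ΔS = nC_V ln(T₂/T₁) + nR ln(V₂/V₁), with C_V = 3R/2 = 12.47 J mol⁻¹ K⁻¹ for a monoatomic ideal gas.
ΔS = 3.45 × [12.47 × ln(853/577) + 8.314 × ln(59.9/21.2)] = 46.6 J/K.

ΔS = 46.6 J/K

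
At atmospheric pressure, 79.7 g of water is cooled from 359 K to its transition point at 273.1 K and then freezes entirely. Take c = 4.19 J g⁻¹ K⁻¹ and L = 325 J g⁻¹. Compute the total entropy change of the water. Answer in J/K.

ΔS = -186 J/K

Cooling step: ΔS₁ = m c ln(T_tr/T_i) = 79.7 × 4.19 × ln(273.1/359) = -91.33 J/K.
Phase change: ΔS₂ = −mL/T_tr = −79.7 × 325 / 273.1 = -94.85 J/K.
ΔS_total = (-91.33) + (-94.85) = -186 J/K.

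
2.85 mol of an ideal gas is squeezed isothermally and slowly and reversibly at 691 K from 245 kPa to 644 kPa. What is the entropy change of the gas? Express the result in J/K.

For an isothermal ideal gas ΔS_gas = nR ln(P₁/P₂) = 2.85 × 8.314 × ln(245/644) = -22.9 J/K.

ΔS_gas = -22.9 J/K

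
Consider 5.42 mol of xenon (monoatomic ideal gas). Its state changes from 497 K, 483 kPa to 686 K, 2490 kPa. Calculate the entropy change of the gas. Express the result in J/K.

ΔS = -37.6 J/K

ΔS = nC_p ln(T₂/T₁) − nR ln(P₂/P₁), with C_p = 5R/2 = 20.79 J mol⁻¹ K⁻¹ for a monoatomic ideal gas.
ΔS = 5.42 × [20.79 × ln(686/497) − 8.314 × ln(2490/483)] = -37.6 J/K.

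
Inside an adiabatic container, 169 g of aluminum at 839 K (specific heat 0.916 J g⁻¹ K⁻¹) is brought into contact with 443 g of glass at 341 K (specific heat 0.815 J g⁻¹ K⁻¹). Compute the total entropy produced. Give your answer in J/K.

Energy balance: T_f = (m₁c₁T₁ + m₂c₂T₂)/(m₁c₁ + m₂c₂) = 490.45 K.
ΔS₁ = m₁c₁ ln(T_f/T₁) = 154.804 × ln(490.45/839) = -83.11 J/K.
ΔS₂ = m₂c₂ ln(T_f/T₂) = 361.045 × ln(490.45/341) = 131.2 J/K.
ΔS_total = -83.11 + 131.2 = 48.1 J/K.

ΔS_total = 48.1 J/K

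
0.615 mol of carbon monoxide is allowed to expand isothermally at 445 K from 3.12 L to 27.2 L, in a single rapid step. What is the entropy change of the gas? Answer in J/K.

ΔS_gas = 11.1 J/K

Entropy is a state function, so ΔS_gas depends only on the end states.
For an isothermal ideal gas ΔS_gas = nR ln(V₂/V₁) = 0.615 × 8.314 × ln(27.2/3.12) = 11.1 J/K.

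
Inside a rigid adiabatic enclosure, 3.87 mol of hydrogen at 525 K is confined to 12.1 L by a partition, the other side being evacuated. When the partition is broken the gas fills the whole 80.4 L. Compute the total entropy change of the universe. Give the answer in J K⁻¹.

No heat is exchanged and no work is done, so the ideal-gas temperature stays constant.
Entropy is a state function; using a reversible isothermal path, ΔS_gas = nR ln(V₂/V₁) = 3.87 × 8.314 × ln(80.4/12.1) = 60.9 J/K.
The insulated surroundings exchange no heat, so ΔS_surr = 0 and ΔS_universe = ΔS_gas.

ΔS_universe = 60.9 J/K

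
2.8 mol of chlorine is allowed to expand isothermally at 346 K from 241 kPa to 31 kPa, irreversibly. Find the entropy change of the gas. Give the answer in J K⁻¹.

ΔS_gas = 47.7 J/K

Entropy is a state function, so ΔS_gas depends only on the end states.
For an isothermal ideal gas ΔS_gas = nR ln(P₁/P₂) = 2.8 × 8.314 × ln(241/31) = 47.7 J/K.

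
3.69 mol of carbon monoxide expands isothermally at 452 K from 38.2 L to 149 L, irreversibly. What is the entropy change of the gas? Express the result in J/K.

ΔS_gas = 41.8 J/K

Entropy is a state function, so ΔS_gas depends only on the end states.
For an isothermal ideal gas ΔS_gas = nR ln(V₂/V₁) = 3.69 × 8.314 × ln(149/38.2) = 41.8 J/K.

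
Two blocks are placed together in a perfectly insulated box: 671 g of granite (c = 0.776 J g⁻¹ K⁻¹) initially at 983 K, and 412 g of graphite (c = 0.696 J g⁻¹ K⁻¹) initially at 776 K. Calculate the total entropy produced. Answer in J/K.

ΔS_total = 5.04 J/K

Energy balance: T_f = (m₁c₁T₁ + m₂c₂T₂)/(m₁c₁ + m₂c₂) = 909.49 K.
ΔS₁ = m₁c₁ ln(T_f/T₁) = 520.696 × ln(909.49/983) = -40.473 J/K.
ΔS₂ = m₂c₂ ln(T_f/T₂) = 286.752 × ln(909.49/776) = 45.516 J/K.
ΔS_total = -40.473 + 45.516 = 5.04 J/K.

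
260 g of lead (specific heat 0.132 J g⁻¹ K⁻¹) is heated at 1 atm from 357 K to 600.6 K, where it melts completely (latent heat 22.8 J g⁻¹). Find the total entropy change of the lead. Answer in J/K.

ΔS = 27.7 J/K

Warming step: ΔS₁ = m c ln(T_tr/T_i) = 260 × 0.132 × ln(600.6/357) = 17.85 J/K.
Phase change: ΔS₂ = +mL/T_tr = 260 × 22.8 / 600.6 = 9.87 J/K.
ΔS_total = (17.85) + (9.87) = 27.7 J/K.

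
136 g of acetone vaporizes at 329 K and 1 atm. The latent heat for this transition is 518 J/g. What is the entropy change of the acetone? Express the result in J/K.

ΔS = 214 J/K

Heat absorbed by the substance: Q = mL = 136 × 518 = 70448 J.
At constant T, ΔS = Q_rev/T = 70448 / 329 = 214 J/K.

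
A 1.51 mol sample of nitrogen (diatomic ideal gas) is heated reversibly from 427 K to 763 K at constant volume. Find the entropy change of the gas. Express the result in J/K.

ΔS = 18.2 J/K

At constant volume, ΔS = nC_V ln(T₂/T₁) with C_V = 5R/2 = 20.79 J mol⁻¹ K⁻¹.
ΔS = 1.51 × 20.79 × ln(763/427) = 18.2 J/K.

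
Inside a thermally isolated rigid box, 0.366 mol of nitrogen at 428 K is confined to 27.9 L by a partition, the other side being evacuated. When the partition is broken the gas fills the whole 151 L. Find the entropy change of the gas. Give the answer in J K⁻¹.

ΔS_gas = 5.14 J/K

No heat is exchanged and no work is done, so the ideal-gas temperature stays constant.
Entropy is a state function; using a reversible isothermal path, ΔS_gas = nR ln(V₂/V₁) = 0.366 × 8.314 × ln(151/27.9) = 5.14 J/K.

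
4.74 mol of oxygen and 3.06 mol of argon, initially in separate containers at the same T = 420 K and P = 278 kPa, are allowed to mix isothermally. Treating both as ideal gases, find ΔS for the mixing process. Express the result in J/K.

Mole fractions: x_A = 4.74/7.8 = 0.608, x_B = 0.392.
ΔS_mix = −R(n_A ln x_A + n_B ln x_B) = −8.314 × (4.74 ln 0.608 + 3.06 ln 0.392) = 43.4 J/K.

ΔS_mix = 43.4 J/K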